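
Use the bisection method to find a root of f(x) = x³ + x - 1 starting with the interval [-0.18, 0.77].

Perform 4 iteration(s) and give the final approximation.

f(x) = x³ + x - 1
Initial interval: [-0.18, 0.77]

Iteration 1:
  c_1 = (-0.180000 + 0.770000)/2 = 0.295000
  f(c_1) = f(0.295000) = -0.679328
  f(a) × f(c) ≥ 0, new interval: [0.295000, 0.770000]
Iteration 2:
  c_2 = (0.295000 + 0.770000)/2 = 0.532500
  f(c_2) = f(0.532500) = -0.316506
  f(a) × f(c) ≥ 0, new interval: [0.532500, 0.770000]
Iteration 3:
  c_3 = (0.532500 + 0.770000)/2 = 0.651250
  f(c_3) = f(0.651250) = -0.072538
  f(a) × f(c) ≥ 0, new interval: [0.651250, 0.770000]
Iteration 4:
  c_4 = (0.651250 + 0.770000)/2 = 0.710625
  f(c_4) = f(0.710625) = 0.069482
  f(a) × f(c) < 0, new interval: [0.651250, 0.710625]

After 4 iteration(s), the approximation is c_4 = 0.710625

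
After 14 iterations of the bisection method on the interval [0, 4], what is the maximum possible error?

Bisection error bound: |error| ≤ (b-a)/2^n
|error| ≤ (4 - 0)/2^14 = 4/2^14
|error| ≤ 0.0002441406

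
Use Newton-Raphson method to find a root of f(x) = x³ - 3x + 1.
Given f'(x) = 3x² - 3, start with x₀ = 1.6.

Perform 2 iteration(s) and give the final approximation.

f(x) = x³ - 3x + 1
f'(x) = 3x² - 3
x₀ = 1.6

Newton-Raphson formula: x_{n+1} = x_n - f(x_n)/f'(x_n)

Iteration 1:
  f(1.600000) = 0.296000
  f'(1.600000) = 4.680000
  x_1 = 1.600000 - 0.296000/4.680000 = 1.536752
Iteration 2:
  f(1.536752) = 0.018948
  f'(1.536752) = 4.084821
  x_2 = 1.536752 - 0.018948/4.084821 = 1.532113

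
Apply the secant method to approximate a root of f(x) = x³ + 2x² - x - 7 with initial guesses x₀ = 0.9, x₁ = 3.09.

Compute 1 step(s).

f(x) = x³ + 2x² - x - 7
x₀ = 0.9, x₁ = 3.09

Secant formula: x_{n+1} = x_n - f(x_n)(x_n - x_{n-1})/(f(x_n) - f(x_{n-1}))

Iteration 1:
  f(0.900000) = -5.551000
  f(3.090000) = 38.509829
  x_2 = 3.090000 - 38.509829×(3.090000 - 0.900000)/(38.509829 - (-5.551000))
       = 1.175907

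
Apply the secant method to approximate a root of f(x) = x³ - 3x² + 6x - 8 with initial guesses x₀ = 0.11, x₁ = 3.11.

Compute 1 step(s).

f(x) = x³ - 3x² + 6x - 8
x₀ = 0.11, x₁ = 3.11

Secant formula: x_{n+1} = x_n - f(x_n)(x_n - x_{n-1})/(f(x_n) - f(x_{n-1}))

Iteration 1:
  f(0.110000) = -7.374969
  f(3.110000) = 11.723931
  x_2 = 3.110000 - 11.723931×(3.110000 - 0.110000)/(11.723931 - (-7.374969))
       = 1.268439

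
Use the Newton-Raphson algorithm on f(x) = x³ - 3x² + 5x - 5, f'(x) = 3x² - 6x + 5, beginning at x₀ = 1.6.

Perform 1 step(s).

f(x) = x³ - 3x² + 5x - 5
f'(x) = 3x² - 6x + 5
x₀ = 1.6

Newton-Raphson formula: x_{n+1} = x_n - f(x_n)/f'(x_n)

Iteration 1:
  f(1.600000) = -0.584000
  f'(1.600000) = 3.080000
  x_1 = 1.600000 - (-0.584000)/3.080000 = 1.789610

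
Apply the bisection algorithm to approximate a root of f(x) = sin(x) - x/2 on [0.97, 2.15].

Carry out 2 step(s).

f(x) = sin(x) - x/2
Initial interval: [0.97, 2.15]

Iteration 1:
  c_1 = (0.970000 + 2.150000)/2 = 1.560000
  f(c_1) = f(1.560000) = 0.219942
  f(a) × f(c) ≥ 0, new interval: [1.560000, 2.150000]
Iteration 2:
  c_2 = (1.560000 + 2.150000)/2 = 1.855000
  f(c_2) = f(1.855000) = 0.032385
  f(a) × f(c) ≥ 0, new interval: [1.855000, 2.150000]

After 2 iteration(s), the approximation is c_2 = 1.855000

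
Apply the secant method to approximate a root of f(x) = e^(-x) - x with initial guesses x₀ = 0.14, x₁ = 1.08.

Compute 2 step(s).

f(x) = e^(-x) - x
x₀ = 0.14, x₁ = 1.08

Secant formula: x_{n+1} = x_n - f(x_n)(x_n - x_{n-1})/(f(x_n) - f(x_{n-1}))

Iteration 1:
  f(0.140000) = 0.729358
  f(1.080000) = -0.740404
  x_2 = 1.080000 - (-0.740404)×(1.080000 - 0.140000)/(-0.740404 - 0.729358)
       = 0.606468
Iteration 2:
  f(1.080000) = -0.740404
  f(0.606468) = -0.061194
  x_3 = 0.606468 - (-0.061194)×(0.606468 - 1.080000)/(-0.061194 - (-0.740404))
       = 0.563804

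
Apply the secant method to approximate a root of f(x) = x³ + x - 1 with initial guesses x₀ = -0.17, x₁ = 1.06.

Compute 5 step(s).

f(x) = x³ + x - 1
x₀ = -0.17, x₁ = 1.06

Secant formula: x_{n+1} = x_n - f(x_n)(x_n - x_{n-1})/(f(x_n) - f(x_{n-1}))

Iteration 1:
  f(-0.170000) = -1.174913
  f(1.060000) = 1.251016
  x_2 = 1.060000 - 1.251016×(1.060000 - (-0.170000))/(1.251016 - (-1.174913))
       = 0.425707
Iteration 2:
  f(1.060000) = 1.251016
  f(0.425707) = -0.497144
  x_3 = 0.425707 - (-0.497144)×(0.425707 - 1.060000)/(-0.497144 - 1.251016)
       = 0.606088
Iteration 3:
  f(0.425707) = -0.497144
  f(0.606088) = -0.171270
  x_4 = 0.606088 - (-0.171270)×(0.606088 - 0.425707)/(-0.171270 - (-0.497144))
       = 0.700891
Iteration 4:
  f(0.606088) = -0.171270
  f(0.700891) = 0.045203
  x_5 = 0.700891 - 0.045203×(0.700891 - 0.606088)/(0.045203 - (-0.171270))
       = 0.681095
Iteration 5:
  f(0.700891) = 0.045203
  f(0.681095) = -0.002952
  x_6 = 0.681095 - (-0.002952)×(0.681095 - 0.700891)/(-0.002952 - 0.045203)
       = 0.682308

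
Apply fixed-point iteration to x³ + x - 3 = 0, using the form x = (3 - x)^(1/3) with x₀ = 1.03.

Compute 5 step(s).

Equation: x³ + x - 3 = 0
Fixed-point form: x = (3 - x)^(1/3)
x₀ = 1.03

x_1 = g(1.030000) = 1.253590
x_2 = g(1.253590) = 1.204247
x_3 = g(1.204247) = 1.215483
x_4 = g(1.215483) = 1.212943
x_5 = g(1.212943) = 1.213518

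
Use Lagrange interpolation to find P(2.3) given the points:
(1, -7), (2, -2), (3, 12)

Lagrange interpolation formula:
P(x) = Σ yᵢ × Lᵢ(x)
where Lᵢ(x) = Π_{j≠i} (x - xⱼ)/(xᵢ - xⱼ)

L_0(2.3) = (2.3 - 2)/(1 - 2) × (2.3 - 3)/(1 - 3) = -0.105000
L_1(2.3) = (2.3 - 1)/(2 - 1) × (2.3 - 3)/(2 - 3) = 0.910000
L_2(2.3) = (2.3 - 1)/(3 - 1) × (2.3 - 2)/(3 - 2) = 0.195000

P(2.3) = (-7)×L_0(2.3) + (-2)×L_1(2.3) + 12×L_2(2.3)
P(2.3) = 1.255000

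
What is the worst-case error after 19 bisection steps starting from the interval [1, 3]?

Bisection error bound: |error| ≤ (b-a)/2^n
|error| ≤ (3 - 1)/2^19 = 2/2^19
|error| ≤ 0.0000038147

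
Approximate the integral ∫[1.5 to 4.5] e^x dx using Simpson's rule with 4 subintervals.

f(x) = e^x
a = 1.5, b = 4.5, n = 4
h = (b - a)/n = 0.750000

Simpson's rule: (h/3)[f(x₀) + 4f(x₁) + 2f(x₂) + ... + f(xₙ)]

x_0 = 1.5000, f(x_0) = 4.481689, coefficient = 1
x_1 = 2.2500, f(x_1) = 9.487736, coefficient = 4
x_2 = 3.0000, f(x_2) = 20.085537, coefficient = 2
x_3 = 3.7500, f(x_3) = 42.521082, coefficient = 4
x_4 = 4.5000, f(x_4) = 90.017131, coefficient = 1

I ≈ (0.750000/3) × 342.705166 = 85.676291
Exact value: 85.535442
Error: 0.140849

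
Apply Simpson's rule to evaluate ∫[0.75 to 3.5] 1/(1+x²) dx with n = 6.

f(x) = 1/(1+x²)
a = 0.75, b = 3.5, n = 6
h = (b - a)/n = 0.458333

Simpson's rule: (h/3)[f(x₀) + 4f(x₁) + 2f(x₂) + ... + f(xₙ)]

x_0 = 0.7500, f(x_0) = 0.640000, coefficient = 1
x_1 = 1.2083, f(x_1) = 0.406493, coefficient = 4
x_2 = 1.6667, f(x_2) = 0.264706, coefficient = 2
x_3 = 2.1250, f(x_3) = 0.181303, coefficient = 4
x_4 = 2.5833, f(x_4) = 0.130317, coefficient = 2
x_5 = 3.0417, f(x_5) = 0.097544, coefficient = 4
x_6 = 3.5000, f(x_6) = 0.075472, coefficient = 1

I ≈ (0.458333/3) × 4.246878 = 0.648829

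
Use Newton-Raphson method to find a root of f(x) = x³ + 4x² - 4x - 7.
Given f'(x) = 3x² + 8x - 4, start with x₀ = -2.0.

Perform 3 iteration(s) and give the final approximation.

f(x) = x³ + 4x² - 4x - 7
f'(x) = 3x² + 8x - 4
x₀ = -2.0

Newton-Raphson formula: x_{n+1} = x_n - f(x_n)/f'(x_n)

Iteration 1:
  f(-2.000000) = 9.000000
  f'(-2.000000) = -8.000000
  x_1 = -2.000000 - 9.000000/(-8.000000) = -0.875000
Iteration 2:
  f(-0.875000) = -1.107422
  f'(-0.875000) = -8.703125
  x_2 = -0.875000 - (-1.107422)/(-8.703125) = -1.002244
Iteration 3:
  f(-1.002244) = 0.020203
  f'(-1.002244) = -9.004473
  x_3 = -1.002244 - 0.020203/(-9.004473) = -1.000001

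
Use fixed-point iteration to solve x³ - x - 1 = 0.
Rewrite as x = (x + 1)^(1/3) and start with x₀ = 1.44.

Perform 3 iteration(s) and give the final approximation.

Equation: x³ - x - 1 = 0
Fixed-point form: x = (x + 1)^(1/3)
x₀ = 1.44

x_1 = g(1.440000) = 1.346263
x_2 = g(1.346263) = 1.328798
x_3 = g(1.328798) = 1.325492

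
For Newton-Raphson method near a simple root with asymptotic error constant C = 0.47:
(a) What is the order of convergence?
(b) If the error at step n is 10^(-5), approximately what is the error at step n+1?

(a) Newton-Raphson has quadratic (order 2) convergence near simple roots.
    This means |e_{n+1}| ≈ C|e_n|².

(b) With |e_n| = 10^(-5) and C = 0.47:
    |e_{n+1}| ≈ 0.47 × (10^(-5))² = 0.47 × 10^(-10)

(a) 2 (quadratic); (b) |e_{n+1}| ≈ 4.700e-11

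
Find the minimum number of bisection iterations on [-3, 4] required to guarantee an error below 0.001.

We need (b-a)/2^n ≤ 0.001
(4 - (-3))/2^n ≤ 0.001
7/2^n ≤ 0.001
2^n ≥ 7000
n ≥ log₂(7000) = 12.77
n ≥ 13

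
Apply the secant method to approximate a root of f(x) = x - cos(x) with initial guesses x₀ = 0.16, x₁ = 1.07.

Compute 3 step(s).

f(x) = x - cos(x)
x₀ = 0.16, x₁ = 1.07

Secant formula: x_{n+1} = x_n - f(x_n)(x_n - x_{n-1})/(f(x_n) - f(x_{n-1}))

Iteration 1:
  f(0.160000) = -0.827227
  f(1.070000) = 0.589876
  x_2 = 1.070000 - 0.589876×(1.070000 - 0.160000)/(0.589876 - (-0.827227))
       = 0.691208
Iteration 2:
  f(1.070000) = 0.589876
  f(0.691208) = -0.079268
  x_3 = 0.691208 - (-0.079268)×(0.691208 - 1.070000)/(-0.079268 - 0.589876)
       = 0.736081
Iteration 3:
  f(0.691208) = -0.079268
  f(0.736081) = -0.005025
  x_4 = 0.736081 - (-0.005025)×(0.736081 - 0.691208)/(-0.005025 - (-0.079268))
       = 0.739118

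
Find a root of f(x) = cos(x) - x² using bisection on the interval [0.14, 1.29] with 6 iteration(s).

f(x) = cos(x) - x²
Initial interval: [0.14, 1.29]

Iteration 1:
  c_1 = (0.140000 + 1.290000)/2 = 0.715000
  f(c_1) = f(0.715000) = 0.243868
  f(a) × f(c) ≥ 0, new interval: [0.715000, 1.290000]
Iteration 2:
  c_2 = (0.715000 + 1.290000)/2 = 1.002500
  f(c_2) = f(1.002500) = -0.466809
  f(a) × f(c) < 0, new interval: [0.715000, 1.002500]
Iteration 3:
  c_3 = (0.715000 + 1.002500)/2 = 0.858750
  f(c_3) = f(0.858750) = -0.084067
  f(a) × f(c) < 0, new interval: [0.715000, 0.858750]
Iteration 4:
  c_4 = (0.715000 + 0.858750)/2 = 0.786875
  f(c_4) = f(0.786875) = 0.086889
  f(a) × f(c) ≥ 0, new interval: [0.786875, 0.858750]
Iteration 5:
  c_5 = (0.786875 + 0.858750)/2 = 0.822812
  f(c_5) = f(0.822812) = 0.003142
  f(a) × f(c) ≥ 0, new interval: [0.822812, 0.858750]
Iteration 6:
  c_6 = (0.822812 + 0.858750)/2 = 0.840781
  f(c_6) = f(0.840781) = -0.040032
  f(a) × f(c) < 0, new interval: [0.822812, 0.840781]

After 6 iteration(s), the approximation is c_6 = 0.840781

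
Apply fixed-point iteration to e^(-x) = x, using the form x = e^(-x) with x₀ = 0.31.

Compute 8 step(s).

Equation: e^(-x) = x
Fixed-point form: x = e^(-x)
x₀ = 0.31

x_1 = g(0.310000) = 0.733447
x_2 = g(0.733447) = 0.480251
x_3 = g(0.480251) = 0.618628
x_4 = g(0.618628) = 0.538683
x_5 = g(0.538683) = 0.583516
x_6 = g(0.583516) = 0.557933
x_7 = g(0.557933) = 0.572391
x_8 = g(0.572391) = 0.564175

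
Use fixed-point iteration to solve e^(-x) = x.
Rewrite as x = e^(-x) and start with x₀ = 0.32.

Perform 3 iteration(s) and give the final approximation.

Equation: e^(-x) = x
Fixed-point form: x = e^(-x)
x₀ = 0.32

x_1 = g(0.320000) = 0.726149
x_2 = g(0.726149) = 0.483768
x_3 = g(0.483768) = 0.616456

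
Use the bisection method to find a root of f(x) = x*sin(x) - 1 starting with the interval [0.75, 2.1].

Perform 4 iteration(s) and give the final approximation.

f(x) = x*sin(x) - 1
Initial interval: [0.75, 2.1]

Iteration 1:
  c_1 = (0.750000 + 2.100000)/2 = 1.425000
  f(c_1) = f(1.425000) = 0.409882
  f(a) × f(c) < 0, new interval: [0.750000, 1.425000]
Iteration 2:
  c_2 = (0.750000 + 1.425000)/2 = 1.087500
  f(c_2) = f(1.087500) = -0.037054
  f(a) × f(c) ≥ 0, new interval: [1.087500, 1.425000]
Iteration 3:
  c_3 = (1.087500 + 1.425000)/2 = 1.256250
  f(c_3) = f(1.256250) = 0.194614
  f(a) × f(c) < 0, new interval: [1.087500, 1.256250]
Iteration 4:
  c_4 = (1.087500 + 1.256250)/2 = 1.171875
  f(c_4) = f(1.171875) = 0.079860
  f(a) × f(c) < 0, new interval: [1.087500, 1.171875]

After 4 iteration(s), the approximation is c_4 = 1.171875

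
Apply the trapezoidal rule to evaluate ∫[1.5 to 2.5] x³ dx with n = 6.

f(x) = x³
a = 1.5, b = 2.5, n = 6
h = (b - a)/n = 0.166667

Trapezoidal rule: (h/2)[f(x₀) + 2f(x₁) + 2f(x₂) + ... + f(xₙ)]

x_0 = 1.5000, f(x_0) = 3.375000, coefficient = 1
x_1 = 1.6667, f(x_1) = 4.629630, coefficient = 2
x_2 = 1.8333, f(x_2) = 6.162037, coefficient = 2
x_3 = 2.0000, f(x_3) = 8.000000, coefficient = 2
x_4 = 2.1667, f(x_4) = 10.171296, coefficient = 2
x_5 = 2.3333, f(x_5) = 12.703704, coefficient = 2
x_6 = 2.5000, f(x_6) = 15.625000, coefficient = 1

I ≈ (0.166667/2) × 102.333333 = 8.527778
Exact value: 8.500000
Error: 0.027778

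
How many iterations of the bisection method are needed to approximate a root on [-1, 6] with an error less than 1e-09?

We need (b-a)/2^n ≤ 1e-09
(6 - (-1))/2^n ≤ 1e-09
7/2^n ≤ 1e-09
2^n ≥ 7000000000
n ≥ log₂(7000000000) = 32.70
n ≥ 33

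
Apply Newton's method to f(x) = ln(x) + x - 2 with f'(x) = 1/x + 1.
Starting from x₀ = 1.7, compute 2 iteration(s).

f(x) = ln(x) + x - 2
f'(x) = 1/x + 1
x₀ = 1.7

Newton-Raphson formula: x_{n+1} = x_n - f(x_n)/f'(x_n)

Iteration 1:
  f(1.700000) = 0.230628
  f'(1.700000) = 1.588235
  x_1 = 1.700000 - 0.230628/1.588235 = 1.554790
Iteration 2:
  f(1.554790) = -0.003870
  f'(1.554790) = 1.643174
  x_2 = 1.554790 - (-0.003870)/1.643174 = 1.557145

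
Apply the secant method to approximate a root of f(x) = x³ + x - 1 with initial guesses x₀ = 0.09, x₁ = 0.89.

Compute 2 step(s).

f(x) = x³ + x - 1
x₀ = 0.09, x₁ = 0.89

Secant formula: x_{n+1} = x_n - f(x_n)(x_n - x_{n-1})/(f(x_n) - f(x_{n-1}))

Iteration 1:
  f(0.090000) = -0.909271
  f(0.890000) = 0.594969
  x_2 = 0.890000 - 0.594969×(0.890000 - 0.090000)/(0.594969 - (-0.909271))
       = 0.573578
Iteration 2:
  f(0.890000) = 0.594969
  f(0.573578) = -0.237720
  x_3 = 0.573578 - (-0.237720)×(0.573578 - 0.890000)/(-0.237720 - 0.594969)
       = 0.663911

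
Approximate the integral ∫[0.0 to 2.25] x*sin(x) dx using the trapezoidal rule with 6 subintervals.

f(x) = x*sin(x)
a = 0.0, b = 2.25, n = 6
h = (b - a)/n = 0.375000

Trapezoidal rule: (h/2)[f(x₀) + 2f(x₁) + 2f(x₂) + ... + f(xₙ)]

x_0 = 0.0000, f(x_0) = 0.000000, coefficient = 1
x_1 = 0.3750, f(x_1) = 0.137352, coefficient = 2
x_2 = 0.7500, f(x_2) = 0.511229, coefficient = 2
x_3 = 1.1250, f(x_3) = 1.015051, coefficient = 2
x_4 = 1.5000, f(x_4) = 1.496242, coefficient = 2
x_5 = 1.8750, f(x_5) = 1.788911, coefficient = 2
x_6 = 2.2500, f(x_6) = 1.750665, coefficient = 1

I ≈ (0.375000/2) × 11.648236 = 2.184044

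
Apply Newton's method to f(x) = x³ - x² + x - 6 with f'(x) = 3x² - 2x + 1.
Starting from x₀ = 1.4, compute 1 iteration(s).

f(x) = x³ - x² + x - 6
f'(x) = 3x² - 2x + 1
x₀ = 1.4

Newton-Raphson formula: x_{n+1} = x_n - f(x_n)/f'(x_n)

Iteration 1:
  f(1.400000) = -3.816000
  f'(1.400000) = 4.080000
  x_1 = 1.400000 - (-3.816000)/4.080000 = 2.335294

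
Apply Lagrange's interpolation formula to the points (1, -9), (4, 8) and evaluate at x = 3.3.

Lagrange interpolation formula:
P(x) = Σ yᵢ × Lᵢ(x)
where Lᵢ(x) = Π_{j≠i} (x - xⱼ)/(xᵢ - xⱼ)

L_0(3.3) = (3.3 - 4)/(1 - 4) = 0.233333
L_1(3.3) = (3.3 - 1)/(4 - 1) = 0.766667

P(3.3) = (-9)×L_0(3.3) + 8×L_1(3.3)
P(3.3) = 4.033333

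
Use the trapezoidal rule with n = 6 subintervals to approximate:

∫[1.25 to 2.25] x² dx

f(x) = x²
a = 1.25, b = 2.25, n = 6
h = (b - a)/n = 0.166667

Trapezoidal rule: (h/2)[f(x₀) + 2f(x₁) + 2f(x₂) + ... + f(xₙ)]

x_0 = 1.2500, f(x_0) = 1.562500, coefficient = 1
x_1 = 1.4167, f(x_1) = 2.006944, coefficient = 2
x_2 = 1.5833, f(x_2) = 2.506944, coefficient = 2
x_3 = 1.7500, f(x_3) = 3.062500, coefficient = 2
x_4 = 1.9167, f(x_4) = 3.673611, coefficient = 2
x_5 = 2.0833, f(x_5) = 4.340278, coefficient = 2
x_6 = 2.2500, f(x_6) = 5.062500, coefficient = 1

I ≈ (0.166667/2) × 37.805556 = 3.150463
Exact value: 3.145833
Error: 0.004630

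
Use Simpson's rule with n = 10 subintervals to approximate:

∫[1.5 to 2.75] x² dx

f(x) = x²
a = 1.5, b = 2.75, n = 10
h = (b - a)/n = 0.125000

Simpson's rule: (h/3)[f(x₀) + 4f(x₁) + 2f(x₂) + ... + f(xₙ)]

x_0 = 1.5000, f(x_0) = 2.250000, coefficient = 1
x_1 = 1.6250, f(x_1) = 2.640625, coefficient = 4
x_2 = 1.7500, f(x_2) = 3.062500, coefficient = 2
x_3 = 1.8750, f(x_3) = 3.515625, coefficient = 4
x_4 = 2.0000, f(x_4) = 4.000000, coefficient = 2
x_5 = 2.1250, f(x_5) = 4.515625, coefficient = 4
x_6 = 2.2500, f(x_6) = 5.062500, coefficient = 2
x_7 = 2.3750, f(x_7) = 5.640625, coefficient = 4
x_8 = 2.5000, f(x_8) = 6.250000, coefficient = 2
x_9 = 2.6250, f(x_9) = 6.890625, coefficient = 4
x_10 = 2.7500, f(x_10) = 7.562500, coefficient = 1

I ≈ (0.125000/3) × 139.375000 = 5.807292
Exact value: 5.807292
Error: 0.000000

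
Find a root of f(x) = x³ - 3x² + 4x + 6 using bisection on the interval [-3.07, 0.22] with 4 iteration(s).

f(x) = x³ - 3x² + 4x + 6
Initial interval: [-3.07, 0.22]

Iteration 1:
  c_1 = (-3.070000 + 0.220000)/2 = -1.425000
  f(c_1) = f(-1.425000) = -8.685516
  f(a) × f(c) ≥ 0, new interval: [-1.425000, 0.220000]
Iteration 2:
  c_2 = (-1.425000 + 0.220000)/2 = -0.602500
  f(c_2) = f(-0.602500) = 2.282270
  f(a) × f(c) < 0, new interval: [-1.425000, -0.602500]
Iteration 3:
  c_3 = (-1.425000 + (-0.602500))/2 = -1.013750
  f(c_3) = f(-1.013750) = -2.179887
  f(a) × f(c) ≥ 0, new interval: [-1.013750, -0.602500]
Iteration 4:
  c_4 = (-1.013750 + (-0.602500))/2 = -0.808125
  f(c_4) = f(-0.808125) = 0.280543
  f(a) × f(c) < 0, new interval: [-1.013750, -0.808125]

After 4 iteration(s), the approximation is c_4 = -0.808125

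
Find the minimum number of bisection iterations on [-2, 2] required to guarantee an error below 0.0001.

We need (b-a)/2^n ≤ 0.0001
(2 - (-2))/2^n ≤ 0.0001
4/2^n ≤ 0.0001
2^n ≥ 40000
n ≥ log₂(40000) = 15.29
n ≥ 16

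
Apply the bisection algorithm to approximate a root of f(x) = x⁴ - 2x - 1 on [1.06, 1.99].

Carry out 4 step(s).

f(x) = x⁴ - 2x - 1
Initial interval: [1.06, 1.99]

Iteration 1:
  c_1 = (1.060000 + 1.990000)/2 = 1.525000
  f(c_1) = f(1.525000) = 1.358532
  f(a) × f(c) < 0, new interval: [1.060000, 1.525000]
Iteration 2:
  c_2 = (1.060000 + 1.525000)/2 = 1.292500
  f(c_2) = f(1.292500) = -0.794242
  f(a) × f(c) ≥ 0, new interval: [1.292500, 1.525000]
Iteration 3:
  c_3 = (1.292500 + 1.525000)/2 = 1.408750
  f(c_3) = f(1.408750) = 0.121044
  f(a) × f(c) < 0, new interval: [1.292500, 1.408750]
Iteration 4:
  c_4 = (1.292500 + 1.408750)/2 = 1.350625
  f(c_4) = f(1.350625) = -0.373589
  f(a) × f(c) ≥ 0, new interval: [1.350625, 1.408750]

After 4 iteration(s), the approximation is c_4 = 1.350625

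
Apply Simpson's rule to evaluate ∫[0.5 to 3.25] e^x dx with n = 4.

f(x) = e^x
a = 0.5, b = 3.25, n = 4
h = (b - a)/n = 0.687500

Simpson's rule: (h/3)[f(x₀) + 4f(x₁) + 2f(x₂) + ... + f(xₙ)]

x_0 = 0.5000, f(x_0) = 1.648721, coefficient = 1
x_1 = 1.1875, f(x_1) = 3.278874, coefficient = 4
x_2 = 1.8750, f(x_2) = 6.520819, coefficient = 2
x_3 = 2.5625, f(x_3) = 12.968197, coefficient = 4
x_4 = 3.2500, f(x_4) = 25.790340, coefficient = 1

I ≈ (0.687500/3) × 105.468984 = 24.169975
Exact value: 24.141619
Error: 0.028357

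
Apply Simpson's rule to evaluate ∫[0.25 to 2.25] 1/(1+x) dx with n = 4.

f(x) = 1/(1+x)
a = 0.25, b = 2.25, n = 4
h = (b - a)/n = 0.500000

Simpson's rule: (h/3)[f(x₀) + 4f(x₁) + 2f(x₂) + ... + f(xₙ)]

x_0 = 0.2500, f(x_0) = 0.800000, coefficient = 1
x_1 = 0.7500, f(x_1) = 0.571429, coefficient = 4
x_2 = 1.2500, f(x_2) = 0.444444, coefficient = 2
x_3 = 1.7500, f(x_3) = 0.363636, coefficient = 4
x_4 = 2.2500, f(x_4) = 0.307692, coefficient = 1

I ≈ (0.500000/3) × 5.736841 = 0.956140
Exact value: 0.955511
Error: 0.000629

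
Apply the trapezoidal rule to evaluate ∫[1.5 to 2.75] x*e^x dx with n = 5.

f(x) = x*e^x
a = 1.5, b = 2.75, n = 5
h = (b - a)/n = 0.250000

Trapezoidal rule: (h/2)[f(x₀) + 2f(x₁) + 2f(x₂) + ... + f(xₙ)]

x_0 = 1.5000, f(x_0) = 6.722534, coefficient = 1
x_1 = 1.7500, f(x_1) = 10.070555, coefficient = 2
x_2 = 2.0000, f(x_2) = 14.778112, coefficient = 2
x_3 = 2.2500, f(x_3) = 21.347406, coefficient = 2
x_4 = 2.5000, f(x_4) = 30.456235, coefficient = 2
x_5 = 2.7500, f(x_5) = 43.017238, coefficient = 1

I ≈ (0.250000/2) × 203.044386 = 25.380548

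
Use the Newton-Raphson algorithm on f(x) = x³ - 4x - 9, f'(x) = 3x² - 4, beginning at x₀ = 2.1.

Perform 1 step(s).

f(x) = x³ - 4x - 9
f'(x) = 3x² - 4
x₀ = 2.1

Newton-Raphson formula: x_{n+1} = x_n - f(x_n)/f'(x_n)

Iteration 1:
  f(2.100000) = -8.139000
  f'(2.100000) = 9.230000
  x_1 = 2.100000 - (-8.139000)/9.230000 = 2.981798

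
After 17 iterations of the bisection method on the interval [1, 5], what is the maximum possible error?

Bisection error bound: |error| ≤ (b-a)/2^n
|error| ≤ (5 - 1)/2^17 = 4/2^17
|error| ≤ 0.0000305176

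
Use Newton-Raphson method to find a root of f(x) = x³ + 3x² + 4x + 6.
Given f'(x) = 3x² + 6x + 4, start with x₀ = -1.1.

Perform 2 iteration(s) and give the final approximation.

f(x) = x³ + 3x² + 4x + 6
f'(x) = 3x² + 6x + 4
x₀ = -1.1

Newton-Raphson formula: x_{n+1} = x_n - f(x_n)/f'(x_n)

Iteration 1:
  f(-1.100000) = 3.899000
  f'(-1.100000) = 1.030000
  x_1 = -1.100000 - 3.899000/1.030000 = -4.885437
Iteration 2:
  f(-4.885437) = -58.542401
  f'(-4.885437) = 46.289860
  x_2 = -4.885437 - (-58.542401)/46.289860 = -3.620745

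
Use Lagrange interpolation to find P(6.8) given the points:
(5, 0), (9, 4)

Lagrange interpolation formula:
P(x) = Σ yᵢ × Lᵢ(x)
where Lᵢ(x) = Π_{j≠i} (x - xⱼ)/(xᵢ - xⱼ)

L_0(6.8) = (6.8 - 9)/(5 - 9) = 0.550000
L_1(6.8) = (6.8 - 5)/(9 - 5) = 0.450000

P(6.8) = 0×L_0(6.8) + 4×L_1(6.8)
P(6.8) = 1.800000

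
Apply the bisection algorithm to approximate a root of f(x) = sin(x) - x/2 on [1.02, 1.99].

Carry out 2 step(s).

f(x) = sin(x) - x/2
Initial interval: [1.02, 1.99]

Iteration 1:
  c_1 = (1.020000 + 1.990000)/2 = 1.505000
  f(c_1) = f(1.505000) = 0.245336
  f(a) × f(c) ≥ 0, new interval: [1.505000, 1.990000]
Iteration 2:
  c_2 = (1.505000 + 1.990000)/2 = 1.747500
  f(c_2) = f(1.747500) = 0.110678
  f(a) × f(c) ≥ 0, new interval: [1.747500, 1.990000]

After 2 iteration(s), the approximation is c_2 = 1.747500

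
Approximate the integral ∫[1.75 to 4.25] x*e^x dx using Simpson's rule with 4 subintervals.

f(x) = x*e^x
a = 1.75, b = 4.25, n = 4
h = (b - a)/n = 0.625000

Simpson's rule: (h/3)[f(x₀) + 4f(x₁) + 2f(x₂) + ... + f(xₙ)]

x_0 = 1.7500, f(x_0) = 10.070555, coefficient = 1
x_1 = 2.3750, f(x_1) = 25.533656, coefficient = 4
x_2 = 3.0000, f(x_2) = 60.256611, coefficient = 2
x_3 = 3.6250, f(x_3) = 136.027121, coefficient = 4
x_4 = 4.2500, f(x_4) = 297.948002, coefficient = 1

I ≈ (0.625000/3) × 1074.774890 = 223.911435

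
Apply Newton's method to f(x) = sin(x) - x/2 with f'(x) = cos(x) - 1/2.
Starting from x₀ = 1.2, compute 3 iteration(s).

f(x) = sin(x) - x/2
f'(x) = cos(x) - 1/2
x₀ = 1.2

Newton-Raphson formula: x_{n+1} = x_n - f(x_n)/f'(x_n)

Iteration 1:
  f(1.200000) = 0.332039
  f'(1.200000) = -0.137642
  x_1 = 1.200000 - 0.332039/(-0.137642) = 3.612334
Iteration 2:
  f(3.612334) = -2.259714
  f'(3.612334) = -1.391232
  x_2 = 3.612334 - (-2.259714)/(-1.391232) = 1.988080
Iteration 3:
  f(1.988080) = -0.079847
  f'(1.988080) = -0.905279
  x_3 = 1.988080 - (-0.079847)/(-0.905279) = 1.899879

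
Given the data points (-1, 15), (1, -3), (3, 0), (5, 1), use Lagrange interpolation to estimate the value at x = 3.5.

Lagrange interpolation formula:
P(x) = Σ yᵢ × Lᵢ(x)
where Lᵢ(x) = Π_{j≠i} (x - xⱼ)/(xᵢ - xⱼ)

L_0(3.5) = (3.5 - 1)/(-1 - 1) × (3.5 - 3)/(-1 - 3) × (3.5 - 5)/(-1 - 5) = 0.039062
L_1(3.5) = (3.5 - (-1))/(1 - (-1)) × (3.5 - 3)/(1 - 3) × (3.5 - 5)/(1 - 5) = -0.210938
L_2(3.5) = (3.5 - (-1))/(3 - (-1)) × (3.5 - 1)/(3 - 1) × (3.5 - 5)/(3 - 5) = 1.054688
L_3(3.5) = (3.5 - (-1))/(5 - (-1)) × (3.5 - 1)/(5 - 1) × (3.5 - 3)/(5 - 3) = 0.117188

P(3.5) = 15×L_0(3.5) + (-3)×L_1(3.5) + 0×L_2(3.5) + 1×L_3(3.5)
P(3.5) = 1.335938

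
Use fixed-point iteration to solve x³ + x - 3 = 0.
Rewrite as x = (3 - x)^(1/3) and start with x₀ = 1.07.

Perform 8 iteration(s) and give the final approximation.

Equation: x³ + x - 3 = 0
Fixed-point form: x = (3 - x)^(1/3)
x₀ = 1.07

x_1 = g(1.070000) = 1.245047
x_2 = g(1.245047) = 1.206207
x_3 = g(1.206207) = 1.215041
x_4 = g(1.215041) = 1.213043
x_5 = g(1.213043) = 1.213495
x_6 = g(1.213495) = 1.213393
x_7 = g(1.213393) = 1.213416
x_8 = g(1.213416) = 1.213411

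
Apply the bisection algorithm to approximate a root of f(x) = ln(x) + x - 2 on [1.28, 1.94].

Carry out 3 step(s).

f(x) = ln(x) + x - 2
Initial interval: [1.28, 1.94]

Iteration 1:
  c_1 = (1.280000 + 1.940000)/2 = 1.610000
  f(c_1) = f(1.610000) = 0.086234
  f(a) × f(c) < 0, new interval: [1.280000, 1.610000]
Iteration 2:
  c_2 = (1.280000 + 1.610000)/2 = 1.445000
  f(c_2) = f(1.445000) = -0.186891
  f(a) × f(c) ≥ 0, new interval: [1.445000, 1.610000]
Iteration 3:
  c_3 = (1.445000 + 1.610000)/2 = 1.527500
  f(c_3) = f(1.527500) = -0.048868
  f(a) × f(c) ≥ 0, new interval: [1.527500, 1.610000]

After 3 iteration(s), the approximation is c_3 = 1.527500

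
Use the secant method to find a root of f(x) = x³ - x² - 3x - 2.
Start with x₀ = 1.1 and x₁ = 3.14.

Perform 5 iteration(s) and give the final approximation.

f(x) = x³ - x² - 3x - 2
x₀ = 1.1, x₁ = 3.14

Secant formula: x_{n+1} = x_n - f(x_n)(x_n - x_{n-1})/(f(x_n) - f(x_{n-1}))

Iteration 1:
  f(1.100000) = -5.179000
  f(3.140000) = 9.679544
  x_2 = 3.140000 - 9.679544×(3.140000 - 1.100000)/(9.679544 - (-5.179000))
       = 1.811049
Iteration 2:
  f(3.140000) = 9.679544
  f(1.811049) = -4.772987
  x_3 = 1.811049 - (-4.772987)×(1.811049 - 3.140000)/(-4.772987 - 9.679544)
       = 2.249939
Iteration 3:
  f(1.811049) = -4.772987
  f(2.249939) = -2.422344
  x_4 = 2.249939 - (-2.422344)×(2.249939 - 1.811049)/(-2.422344 - (-4.772987))
       = 2.702216
Iteration 4:
  f(2.249939) = -2.422344
  f(2.702216) = 2.322882
  x_5 = 2.702216 - 2.322882×(2.702216 - 2.249939)/(2.322882 - (-2.422344))
       = 2.480817
Iteration 5:
  f(2.702216) = 2.322882
  f(2.480817) = -0.328829
  x_6 = 2.480817 - (-0.328829)×(2.480817 - 2.702216)/(-0.328829 - 2.322882)
       = 2.508272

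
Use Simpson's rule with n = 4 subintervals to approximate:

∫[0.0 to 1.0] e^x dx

f(x) = e^x
a = 0.0, b = 1.0, n = 4
h = (b - a)/n = 0.250000

Simpson's rule: (h/3)[f(x₀) + 4f(x₁) + 2f(x₂) + ... + f(xₙ)]

x_0 = 0.0000, f(x_0) = 1.000000, coefficient = 1
x_1 = 0.2500, f(x_1) = 1.284025, coefficient = 4
x_2 = 0.5000, f(x_2) = 1.648721, coefficient = 2
x_3 = 0.7500, f(x_3) = 2.117000, coefficient = 4
x_4 = 1.0000, f(x_4) = 2.718282, coefficient = 1

I ≈ (0.250000/3) × 20.619826 = 1.718319
Exact value: 1.718282
Error: 0.000037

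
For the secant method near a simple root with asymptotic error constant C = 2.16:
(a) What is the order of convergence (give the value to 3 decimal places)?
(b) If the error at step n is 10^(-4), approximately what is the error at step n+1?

(a) Secant method has superlinear convergence with order φ = (1+√5)/2 ≈ 1.618.
    This means |e_{n+1}| ≈ C|e_n|^1.618.

(b) With |e_n| = 10^(-4) and C = 2.16:
    |e_{n+1}| ≈ 2.16 × (10^(-4))^1.618 = 2.16 × 10^(-6.47)

(a) ≈ 1.618 (golden ratio); (b) |e_{n+1}| ≈ 7.283e-07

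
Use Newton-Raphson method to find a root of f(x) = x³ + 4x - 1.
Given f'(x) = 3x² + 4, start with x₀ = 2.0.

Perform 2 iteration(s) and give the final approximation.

f(x) = x³ + 4x - 1
f'(x) = 3x² + 4
x₀ = 2.0

Newton-Raphson formula: x_{n+1} = x_n - f(x_n)/f'(x_n)

Iteration 1:
  f(2.000000) = 15.000000
  f'(2.000000) = 16.000000
  x_1 = 2.000000 - 15.000000/16.000000 = 1.062500
Iteration 2:
  f(1.062500) = 4.449463
  f'(1.062500) = 7.386719
  x_2 = 1.062500 - 4.449463/7.386719 = 0.460140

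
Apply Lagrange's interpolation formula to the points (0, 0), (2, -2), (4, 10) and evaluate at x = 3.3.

Lagrange interpolation formula:
P(x) = Σ yᵢ × Lᵢ(x)
where Lᵢ(x) = Π_{j≠i} (x - xⱼ)/(xᵢ - xⱼ)

L_0(3.3) = (3.3 - 2)/(0 - 2) × (3.3 - 4)/(0 - 4) = -0.113750
L_1(3.3) = (3.3 - 0)/(2 - 0) × (3.3 - 4)/(2 - 4) = 0.577500
L_2(3.3) = (3.3 - 0)/(4 - 0) × (3.3 - 2)/(4 - 2) = 0.536250

P(3.3) = 0×L_0(3.3) + (-2)×L_1(3.3) + 10×L_2(3.3)
P(3.3) = 4.207500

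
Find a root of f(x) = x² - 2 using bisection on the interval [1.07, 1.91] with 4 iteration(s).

f(x) = x² - 2
Initial interval: [1.07, 1.91]

Iteration 1:
  c_1 = (1.070000 + 1.910000)/2 = 1.490000
  f(c_1) = f(1.490000) = 0.220100
  f(a) × f(c) < 0, new interval: [1.070000, 1.490000]
Iteration 2:
  c_2 = (1.070000 + 1.490000)/2 = 1.280000
  f(c_2) = f(1.280000) = -0.361600
  f(a) × f(c) ≥ 0, new interval: [1.280000, 1.490000]
Iteration 3:
  c_3 = (1.280000 + 1.490000)/2 = 1.385000
  f(c_3) = f(1.385000) = -0.081775
  f(a) × f(c) ≥ 0, new interval: [1.385000, 1.490000]
Iteration 4:
  c_4 = (1.385000 + 1.490000)/2 = 1.437500
  f(c_4) = f(1.437500) = 0.066406
  f(a) × f(c) < 0, new interval: [1.385000, 1.437500]

After 4 iteration(s), the approximation is c_4 = 1.437500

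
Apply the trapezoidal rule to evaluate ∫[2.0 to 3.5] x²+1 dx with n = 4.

f(x) = x²+1
a = 2.0, b = 3.5, n = 4
h = (b - a)/n = 0.375000

Trapezoidal rule: (h/2)[f(x₀) + 2f(x₁) + 2f(x₂) + ... + f(xₙ)]

x_0 = 2.0000, f(x_0) = 5.000000, coefficient = 1
x_1 = 2.3750, f(x_1) = 6.640625, coefficient = 2
x_2 = 2.7500, f(x_2) = 8.562500, coefficient = 2
x_3 = 3.1250, f(x_3) = 10.765625, coefficient = 2
x_4 = 3.5000, f(x_4) = 13.250000, coefficient = 1

I ≈ (0.375000/2) × 70.187500 = 13.160156
Exact value: 13.125000
Error: 0.035156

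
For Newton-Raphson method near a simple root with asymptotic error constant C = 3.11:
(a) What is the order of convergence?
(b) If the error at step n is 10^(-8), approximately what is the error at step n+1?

(a) Newton-Raphson has quadratic (order 2) convergence near simple roots.
    This means |e_{n+1}| ≈ C|e_n|².

(b) With |e_n| = 10^(-8) and C = 3.11:
    |e_{n+1}| ≈ 3.11 × (10^(-8))² = 3.11 × 10^(-16)

(a) 2 (quadratic); (b) |e_{n+1}| ≈ 3.110e-16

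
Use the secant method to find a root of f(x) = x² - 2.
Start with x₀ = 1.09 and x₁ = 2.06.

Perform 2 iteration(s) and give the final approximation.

f(x) = x² - 2
x₀ = 1.09, x₁ = 2.06

Secant formula: x_{n+1} = x_n - f(x_n)(x_n - x_{n-1})/(f(x_n) - f(x_{n-1}))

Iteration 1:
  f(1.090000) = -0.811900
  f(2.060000) = 2.243600
  x_2 = 2.060000 - 2.243600×(2.060000 - 1.090000)/(2.243600 - (-0.811900))
       = 1.347746
Iteration 2:
  f(2.060000) = 2.243600
  f(1.347746) = -0.183581
  x_3 = 1.347746 - (-0.183581)×(1.347746 - 2.060000)/(-0.183581 - 2.243600)
       = 1.401618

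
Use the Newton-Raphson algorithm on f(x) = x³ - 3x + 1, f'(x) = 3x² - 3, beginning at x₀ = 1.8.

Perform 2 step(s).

f(x) = x³ - 3x + 1
f'(x) = 3x² - 3
x₀ = 1.8

Newton-Raphson formula: x_{n+1} = x_n - f(x_n)/f'(x_n)

Iteration 1:
  f(1.800000) = 1.432000
  f'(1.800000) = 6.720000
  x_1 = 1.800000 - 1.432000/6.720000 = 1.586905
Iteration 2:
  f(1.586905) = 0.235535
  f'(1.586905) = 4.554800
  x_2 = 1.586905 - 0.235535/4.554800 = 1.535193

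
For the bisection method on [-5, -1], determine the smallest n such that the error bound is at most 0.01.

We need (b-a)/2^n ≤ 0.01
(-1 - (-5))/2^n ≤ 0.01
4/2^n ≤ 0.01
2^n ≥ 400
n ≥ log₂(400) = 8.64
n ≥ 9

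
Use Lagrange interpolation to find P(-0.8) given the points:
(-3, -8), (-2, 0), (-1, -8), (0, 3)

Lagrange interpolation formula:
P(x) = Σ yᵢ × Lᵢ(x)
where Lᵢ(x) = Π_{j≠i} (x - xⱼ)/(xᵢ - xⱼ)

L_0(-0.8) = (-0.8 - (-2))/(-3 - (-2)) × (-0.8 - (-1))/(-3 - (-1)) × (-0.8 - 0)/(-3 - 0) = 0.032000
L_1(-0.8) = (-0.8 - (-3))/(-2 - (-3)) × (-0.8 - (-1))/(-2 - (-1)) × (-0.8 - 0)/(-2 - 0) = -0.176000
L_2(-0.8) = (-0.8 - (-3))/(-1 - (-3)) × (-0.8 - (-2))/(-1 - (-2)) × (-0.8 - 0)/(-1 - 0) = 1.056000
L_3(-0.8) = (-0.8 - (-3))/(0 - (-3)) × (-0.8 - (-2))/(0 - (-2)) × (-0.8 - (-1))/(0 - (-1)) = 0.088000

P(-0.8) = (-8)×L_0(-0.8) + 0×L_1(-0.8) + (-8)×L_2(-0.8) + 3×L_3(-0.8)
P(-0.8) = -8.440000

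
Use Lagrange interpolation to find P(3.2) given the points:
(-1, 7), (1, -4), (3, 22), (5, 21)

Lagrange interpolation formula:
P(x) = Σ yᵢ × Lᵢ(x)
where Lᵢ(x) = Π_{j≠i} (x - xⱼ)/(xᵢ - xⱼ)

L_0(3.2) = (3.2 - 1)/(-1 - 1) × (3.2 - 3)/(-1 - 3) × (3.2 - 5)/(-1 - 5) = 0.016500
L_1(3.2) = (3.2 - (-1))/(1 - (-1)) × (3.2 - 3)/(1 - 3) × (3.2 - 5)/(1 - 5) = -0.094500
L_2(3.2) = (3.2 - (-1))/(3 - (-1)) × (3.2 - 1)/(3 - 1) × (3.2 - 5)/(3 - 5) = 1.039500
L_3(3.2) = (3.2 - (-1))/(5 - (-1)) × (3.2 - 1)/(5 - 1) × (3.2 - 3)/(5 - 3) = 0.038500

P(3.2) = 7×L_0(3.2) + (-4)×L_1(3.2) + 22×L_2(3.2) + 21×L_3(3.2)
P(3.2) = 24.171000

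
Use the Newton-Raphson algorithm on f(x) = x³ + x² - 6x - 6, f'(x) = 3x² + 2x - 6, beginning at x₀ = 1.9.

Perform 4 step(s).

f(x) = x³ + x² - 6x - 6
f'(x) = 3x² + 2x - 6
x₀ = 1.9

Newton-Raphson formula: x_{n+1} = x_n - f(x_n)/f'(x_n)

Iteration 1:
  f(1.900000) = -6.931000
  f'(1.900000) = 8.630000
  x_1 = 1.900000 - (-6.931000)/8.630000 = 2.703129
Iteration 2:
  f(2.703129) = 4.839635
  f'(2.703129) = 21.326970
  x_2 = 2.703129 - 4.839635/21.326970 = 2.476203
Iteration 3:
  f(2.476203) = 0.457404
  f'(2.476203) = 17.347151
  x_3 = 2.476203 - 0.457404/17.347151 = 2.449835
Iteration 4:
  f(2.449835) = 0.005842
  f'(2.449835) = 16.904751
  x_4 = 2.449835 - 0.005842/16.904751 = 2.449490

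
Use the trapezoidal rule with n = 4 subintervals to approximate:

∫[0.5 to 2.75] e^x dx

f(x) = e^x
a = 0.5, b = 2.75, n = 4
h = (b - a)/n = 0.562500

Trapezoidal rule: (h/2)[f(x₀) + 2f(x₁) + 2f(x₂) + ... + f(xₙ)]

x_0 = 0.5000, f(x_0) = 1.648721, coefficient = 1
x_1 = 1.0625, f(x_1) = 2.893596, coefficient = 2
x_2 = 1.6250, f(x_2) = 5.078419, coefficient = 2
x_3 = 2.1875, f(x_3) = 8.912903, coefficient = 2
x_4 = 2.7500, f(x_4) = 15.642632, coefficient = 1

I ≈ (0.562500/2) × 51.061189 = 14.360959
Exact value: 13.993911
Error: 0.367049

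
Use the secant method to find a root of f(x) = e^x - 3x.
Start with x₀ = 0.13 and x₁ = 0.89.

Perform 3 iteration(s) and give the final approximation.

f(x) = e^x - 3x
x₀ = 0.13, x₁ = 0.89

Secant formula: x_{n+1} = x_n - f(x_n)(x_n - x_{n-1})/(f(x_n) - f(x_{n-1}))

Iteration 1:
  f(0.130000) = 0.748828
  f(0.890000) = -0.234870
  x_2 = 0.890000 - (-0.234870)×(0.890000 - 0.130000)/(-0.234870 - 0.748828)
       = 0.708541
Iteration 2:
  f(0.890000) = -0.234870
  f(0.708541) = -0.094597
  x_3 = 0.708541 - (-0.094597)×(0.708541 - 0.890000)/(-0.094597 - (-0.234870))
       = 0.586169
Iteration 3:
  f(0.708541) = -0.094597
  f(0.586169) = 0.038583
  x_4 = 0.586169 - 0.038583×(0.586169 - 0.708541)/(0.038583 - (-0.094597))
       = 0.621621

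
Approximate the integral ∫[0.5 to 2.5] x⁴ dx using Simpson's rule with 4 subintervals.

f(x) = x⁴
a = 0.5, b = 2.5, n = 4
h = (b - a)/n = 0.500000

Simpson's rule: (h/3)[f(x₀) + 4f(x₁) + 2f(x₂) + ... + f(xₙ)]

x_0 = 0.5000, f(x_0) = 0.062500, coefficient = 1
x_1 = 1.0000, f(x_1) = 1.000000, coefficient = 4
x_2 = 1.5000, f(x_2) = 5.062500, coefficient = 2
x_3 = 2.0000, f(x_3) = 16.000000, coefficient = 4
x_4 = 2.5000, f(x_4) = 39.062500, coefficient = 1

I ≈ (0.500000/3) × 117.250000 = 19.541667
Exact value: 19.525000
Error: 0.016667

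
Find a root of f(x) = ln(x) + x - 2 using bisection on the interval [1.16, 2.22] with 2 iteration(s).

f(x) = ln(x) + x - 2
Initial interval: [1.16, 2.22]

Iteration 1:
  c_1 = (1.160000 + 2.220000)/2 = 1.690000
  f(c_1) = f(1.690000) = 0.214729
  f(a) × f(c) < 0, new interval: [1.160000, 1.690000]
Iteration 2:
  c_2 = (1.160000 + 1.690000)/2 = 1.425000
  f(c_2) = f(1.425000) = -0.220828
  f(a) × f(c) ≥ 0, new interval: [1.425000, 1.690000]

After 2 iteration(s), the approximation is c_2 = 1.425000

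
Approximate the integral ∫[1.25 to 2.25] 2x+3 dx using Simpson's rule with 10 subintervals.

f(x) = 2x+3
a = 1.25, b = 2.25, n = 10
h = (b - a)/n = 0.100000

Simpson's rule: (h/3)[f(x₀) + 4f(x₁) + 2f(x₂) + ... + f(xₙ)]

x_0 = 1.2500, f(x_0) = 5.500000, coefficient = 1
x_1 = 1.3500, f(x_1) = 5.700000, coefficient = 4
x_2 = 1.4500, f(x_2) = 5.900000, coefficient = 2
x_3 = 1.5500, f(x_3) = 6.100000, coefficient = 4
x_4 = 1.6500, f(x_4) = 6.300000, coefficient = 2
x_5 = 1.7500, f(x_5) = 6.500000, coefficient = 4
x_6 = 1.8500, f(x_6) = 6.700000, coefficient = 2
x_7 = 1.9500, f(x_7) = 6.900000, coefficient = 4
x_8 = 2.0500, f(x_8) = 7.100000, coefficient = 2
x_9 = 2.1500, f(x_9) = 7.300000, coefficient = 4
x_10 = 2.2500, f(x_10) = 7.500000, coefficient = 1

I ≈ (0.100000/3) × 195.000000 = 6.500000
Exact value: 6.500000
Error: 0.000000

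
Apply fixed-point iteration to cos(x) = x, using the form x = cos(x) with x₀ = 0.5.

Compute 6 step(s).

Equation: cos(x) = x
Fixed-point form: x = cos(x)
x₀ = 0.5

x_1 = g(0.500000) = 0.877583
x_2 = g(0.877583) = 0.639012
x_3 = g(0.639012) = 0.802685
x_4 = g(0.802685) = 0.694778
x_5 = g(0.694778) = 0.768196
x_6 = g(0.768196) = 0.719165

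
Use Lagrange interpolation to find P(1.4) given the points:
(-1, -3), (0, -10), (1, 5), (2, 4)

Lagrange interpolation formula:
P(x) = Σ yᵢ × Lᵢ(x)
where Lᵢ(x) = Π_{j≠i} (x - xⱼ)/(xᵢ - xⱼ)

L_0(1.4) = (1.4 - 0)/(-1 - 0) × (1.4 - 1)/(-1 - 1) × (1.4 - 2)/(-1 - 2) = 0.056000
L_1(1.4) = (1.4 - (-1))/(0 - (-1)) × (1.4 - 1)/(0 - 1) × (1.4 - 2)/(0 - 2) = -0.288000
L_2(1.4) = (1.4 - (-1))/(1 - (-1)) × (1.4 - 0)/(1 - 0) × (1.4 - 2)/(1 - 2) = 1.008000
L_3(1.4) = (1.4 - (-1))/(2 - (-1)) × (1.4 - 0)/(2 - 0) × (1.4 - 1)/(2 - 1) = 0.224000

P(1.4) = (-3)×L_0(1.4) + (-10)×L_1(1.4) + 5×L_2(1.4) + 4×L_3(1.4)
P(1.4) = 8.648000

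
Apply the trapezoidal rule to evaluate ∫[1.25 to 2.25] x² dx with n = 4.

f(x) = x²
a = 1.25, b = 2.25, n = 4
h = (b - a)/n = 0.250000

Trapezoidal rule: (h/2)[f(x₀) + 2f(x₁) + 2f(x₂) + ... + f(xₙ)]

x_0 = 1.2500, f(x_0) = 1.562500, coefficient = 1
x_1 = 1.5000, f(x_1) = 2.250000, coefficient = 2
x_2 = 1.7500, f(x_2) = 3.062500, coefficient = 2
x_3 = 2.0000, f(x_3) = 4.000000, coefficient = 2
x_4 = 2.2500, f(x_4) = 5.062500, coefficient = 1

I ≈ (0.250000/2) × 25.250000 = 3.156250
Exact value: 3.145833
Error: 0.010417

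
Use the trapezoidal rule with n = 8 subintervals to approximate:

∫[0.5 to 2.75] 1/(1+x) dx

f(x) = 1/(1+x)
a = 0.5, b = 2.75, n = 8
h = (b - a)/n = 0.281250

Trapezoidal rule: (h/2)[f(x₀) + 2f(x₁) + 2f(x₂) + ... + f(xₙ)]

x_0 = 0.5000, f(x_0) = 0.666667, coefficient = 1
x_1 = 0.7812, f(x_1) = 0.561404, coefficient = 2
x_2 = 1.0625, f(x_2) = 0.484848, coefficient = 2
x_3 = 1.3438, f(x_3) = 0.426667, coefficient = 2
x_4 = 1.6250, f(x_4) = 0.380952, coefficient = 2
x_5 = 1.9062, f(x_5) = 0.344086, coefficient = 2
x_6 = 2.1875, f(x_6) = 0.313725, coefficient = 2
x_7 = 2.4688, f(x_7) = 0.288288, coefficient = 2
x_8 = 2.7500, f(x_8) = 0.266667, coefficient = 1

I ≈ (0.281250/2) × 6.533275 = 0.918742
Exact value: 0.916291
Error: 0.002451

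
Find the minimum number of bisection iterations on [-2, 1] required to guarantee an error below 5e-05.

We need (b-a)/2^n ≤ 5e-05
(1 - (-2))/2^n ≤ 5e-05
3/2^n ≤ 5e-05
2^n ≥ 60000
n ≥ log₂(60000) = 15.87
n ≥ 16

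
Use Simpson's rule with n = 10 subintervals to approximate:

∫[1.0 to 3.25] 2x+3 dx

f(x) = 2x+3
a = 1.0, b = 3.25, n = 10
h = (b - a)/n = 0.225000

Simpson's rule: (h/3)[f(x₀) + 4f(x₁) + 2f(x₂) + ... + f(xₙ)]

x_0 = 1.0000, f(x_0) = 5.000000, coefficient = 1
x_1 = 1.2250, f(x_1) = 5.450000, coefficient = 4
x_2 = 1.4500, f(x_2) = 5.900000, coefficient = 2
x_3 = 1.6750, f(x_3) = 6.350000, coefficient = 4
x_4 = 1.9000, f(x_4) = 6.800000, coefficient = 2
x_5 = 2.1250, f(x_5) = 7.250000, coefficient = 4
x_6 = 2.3500, f(x_6) = 7.700000, coefficient = 2
x_7 = 2.5750, f(x_7) = 8.150000, coefficient = 4
x_8 = 2.8000, f(x_8) = 8.600000, coefficient = 2
x_9 = 3.0250, f(x_9) = 9.050000, coefficient = 4
x_10 = 3.2500, f(x_10) = 9.500000, coefficient = 1

I ≈ (0.225000/3) × 217.500000 = 16.312500
Exact value: 16.312500
Error: 0.000000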